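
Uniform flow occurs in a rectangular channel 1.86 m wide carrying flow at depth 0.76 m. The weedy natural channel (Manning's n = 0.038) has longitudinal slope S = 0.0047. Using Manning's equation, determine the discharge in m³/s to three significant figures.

A = b·y = 1.86 × 0.76 = 1.414 m²
P = b + 2y = 1.86 + 2×0.76 = 3.380 m
R = A/P = 1.414/3.380 = 0.4182 m
Q = (1/n)·A·R^(2/3)·S^(1/2) = (1/0.038) × 1.414 × 0.4182^(2/3) × 0.0047^(1/2) = 1.426 m³/s

1.43 m³/s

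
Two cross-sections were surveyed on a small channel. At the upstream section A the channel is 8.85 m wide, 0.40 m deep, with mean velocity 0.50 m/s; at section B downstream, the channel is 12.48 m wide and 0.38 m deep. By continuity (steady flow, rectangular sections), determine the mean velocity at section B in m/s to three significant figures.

Q = A₁V₁ = (8.85×0.40) × 0.50 = 1.770 m³/s
A₂ = 12.48 × 0.38 = 4.742 m²
V₂ = Q/A₂ = 1.770/4.742 = 0.3732 m/s

0.373 m/s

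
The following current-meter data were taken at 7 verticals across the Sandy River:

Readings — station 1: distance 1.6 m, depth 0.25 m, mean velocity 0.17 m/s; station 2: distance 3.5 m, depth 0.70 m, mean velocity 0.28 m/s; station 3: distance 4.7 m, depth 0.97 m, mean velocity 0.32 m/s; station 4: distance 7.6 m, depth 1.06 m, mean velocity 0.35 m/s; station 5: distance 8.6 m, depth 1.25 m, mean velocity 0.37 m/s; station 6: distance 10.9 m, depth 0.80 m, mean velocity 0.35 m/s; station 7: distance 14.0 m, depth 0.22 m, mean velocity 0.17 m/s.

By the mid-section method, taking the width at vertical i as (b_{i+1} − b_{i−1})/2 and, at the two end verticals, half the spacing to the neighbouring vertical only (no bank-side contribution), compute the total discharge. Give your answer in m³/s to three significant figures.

w_1 = (3.5 − 1.6)/2 = 0.95 m; q_1 = 0.17 × 0.25 × 0.95 = 0.04038 m³/s
w_2 = (4.7 − 1.6)/2 = 1.55 m; q_2 = 0.28 × 0.70 × 1.55 = 0.3038 m³/s
w_3 = (7.6 − 3.5)/2 = 2.05 m; q_3 = 0.32 × 0.97 × 2.05 = 0.6363 m³/s
w_4 = (8.6 − 4.7)/2 = 1.95 m; q_4 = 0.35 × 1.06 × 1.95 = 0.7235 m³/s
w_5 = (10.9 − 7.6)/2 = 1.65 m; q_5 = 0.37 × 1.25 × 1.65 = 0.7631 m³/s
w_6 = (14.0 − 8.6)/2 = 2.7 m; q_6 = 0.35 × 0.80 × 2.7 = 0.7560 m³/s
w_7 = (14.0 − 10.9)/2 = 1.55 m; q_7 = 0.17 × 0.22 × 1.55 = 0.05797 m³/s
Q = Σ qᵢ = 3.281 m³/s

3.28 m³/s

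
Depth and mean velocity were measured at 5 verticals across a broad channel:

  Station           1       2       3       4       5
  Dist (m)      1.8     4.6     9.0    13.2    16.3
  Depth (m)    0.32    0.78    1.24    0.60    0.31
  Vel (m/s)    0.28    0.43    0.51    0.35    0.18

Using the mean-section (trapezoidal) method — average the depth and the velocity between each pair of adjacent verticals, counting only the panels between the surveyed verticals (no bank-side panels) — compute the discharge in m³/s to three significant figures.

4.67 m³/s

Panel 1-2: Δb = 2.8 m, d̄ = (0.32+0.78)/2 = 0.55, v̄ = (0.28+0.43)/2 = 0.355 → q = 2.8×0.55×0.355 = 0.5467 m³/s
Panel 2-3: Δb = 4.4 m, d̄ = (0.78+1.24)/2 = 1.01, v̄ = (0.43+0.51)/2 = 0.47 → q = 4.4×1.01×0.47 = 2.089 m³/s
Panel 3-4: Δb = 4.2 m, d̄ = (1.24+0.60)/2 = 0.92, v̄ = (0.51+0.35)/2 = 0.43 → q = 4.2×0.92×0.43 = 1.662 m³/s
Panel 4-5: Δb = 3.1 m, d̄ = (0.60+0.31)/2 = 0.455, v̄ = (0.35+0.18)/2 = 0.265 → q = 3.1×0.455×0.265 = 0.3738 m³/s
Q = Σ q = 4.671 m³/s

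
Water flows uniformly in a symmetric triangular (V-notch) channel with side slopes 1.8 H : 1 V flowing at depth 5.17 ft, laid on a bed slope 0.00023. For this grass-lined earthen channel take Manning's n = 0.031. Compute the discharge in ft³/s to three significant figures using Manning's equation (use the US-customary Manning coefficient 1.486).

60.2 ft³/s

A = z·y² = 1.8×5.17² = 48.11 ft²
P = 2y√(1+z²) = 2×5.17×√(1+1.8²) = 21.29 ft
R = A/P = 48.11/21.29 = 2.260 ft
Q = (1.486/n)·A·R^(2/3)·S^(1/2) = (1.486/0.031) × 48.11 × 2.260^(2/3) × 0.00023^(1/2) = 60.23 ft³/s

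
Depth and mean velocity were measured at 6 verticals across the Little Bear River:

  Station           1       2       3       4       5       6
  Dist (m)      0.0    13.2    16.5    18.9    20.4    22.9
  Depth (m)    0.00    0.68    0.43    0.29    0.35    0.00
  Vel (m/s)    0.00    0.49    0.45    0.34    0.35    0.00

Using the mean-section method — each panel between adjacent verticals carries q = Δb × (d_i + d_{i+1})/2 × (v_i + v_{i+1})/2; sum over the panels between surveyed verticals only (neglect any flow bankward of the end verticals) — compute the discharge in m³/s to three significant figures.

Panel 1-2: Δb = 13.2 m, d̄ = (0.00+0.68)/2 = 0.34, v̄ = (0.00+0.49)/2 = 0.245 → q = 13.2×0.34×0.245 = 1.100 m³/s
Panel 2-3: Δb = 3.3 m, d̄ = (0.68+0.43)/2 = 0.555, v̄ = (0.49+0.45)/2 = 0.47 → q = 3.3×0.555×0.47 = 0.8608 m³/s
Panel 3-4: Δb = 2.4 m, d̄ = (0.43+0.29)/2 = 0.36, v̄ = (0.45+0.34)/2 = 0.395 → q = 2.4×0.36×0.395 = 0.3413 m³/s
Panel 4-5: Δb = 1.5 m, d̄ = (0.29+0.35)/2 = 0.32, v̄ = (0.34+0.35)/2 = 0.345 → q = 1.5×0.32×0.345 = 0.1656 m³/s
Panel 5-6: Δb = 2.5 m, d̄ = (0.35+0.00)/2 = 0.175, v̄ = (0.35+0.00)/2 = 0.175 → q = 2.5×0.175×0.175 = 0.07656 m³/s
Q = Σ q = 2.544 m³/s

2.54 m³/s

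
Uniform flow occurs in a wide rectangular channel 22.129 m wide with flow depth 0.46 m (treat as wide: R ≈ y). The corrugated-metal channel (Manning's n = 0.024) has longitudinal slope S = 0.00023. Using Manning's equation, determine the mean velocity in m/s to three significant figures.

A = b·y = 22.129 × 0.46 = 10.18 m²
Wide channel: R ≈ y = 0.46 m
Q = (1/n)·A·R^(2/3)·S^(1/2) = (1/0.024) × 10.18 × 0.4600^(2/3) × 0.00023^(1/2) = 3.833 m³/s
V = Q/A = 3.833/10.18 = 0.3766 m/s

0.377 m/s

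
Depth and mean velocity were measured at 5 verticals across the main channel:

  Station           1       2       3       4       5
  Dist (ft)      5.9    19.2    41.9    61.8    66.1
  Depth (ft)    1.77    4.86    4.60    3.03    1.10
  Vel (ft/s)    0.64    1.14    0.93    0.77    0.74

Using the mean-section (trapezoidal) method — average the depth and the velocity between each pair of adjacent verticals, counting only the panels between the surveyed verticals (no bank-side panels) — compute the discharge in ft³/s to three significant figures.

Panel 1-2: Δb = 13.3 ft, d̄ = (1.77+4.86)/2 = 3.315, v̄ = (0.64+1.14)/2 = 0.89 → q = 13.3×3.315×0.89 = 39.24 ft³/s
Panel 2-3: Δb = 22.7 ft, d̄ = (4.86+4.60)/2 = 4.73, v̄ = (1.14+0.93)/2 = 1.035 → q = 22.7×4.73×1.035 = 111.1 ft³/s
Panel 3-4: Δb = 19.9 ft, d̄ = (4.60+3.03)/2 = 3.815, v̄ = (0.93+0.77)/2 = 0.85 → q = 19.9×3.815×0.85 = 64.53 ft³/s
Panel 4-5: Δb = 4.3 ft, d̄ = (3.03+1.10)/2 = 2.065, v̄ = (0.77+0.74)/2 = 0.755 → q = 4.3×2.065×0.755 = 6.704 ft³/s
Q = Σ q = 221.6 ft³/s

222 ft³/s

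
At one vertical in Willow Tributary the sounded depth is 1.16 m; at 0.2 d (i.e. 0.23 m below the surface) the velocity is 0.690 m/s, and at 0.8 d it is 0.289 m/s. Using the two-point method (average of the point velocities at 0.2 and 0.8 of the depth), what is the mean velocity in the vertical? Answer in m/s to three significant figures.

0.490 m/s

v̄ = (0.690 + 0.289) / 2 = 0.4895 m/s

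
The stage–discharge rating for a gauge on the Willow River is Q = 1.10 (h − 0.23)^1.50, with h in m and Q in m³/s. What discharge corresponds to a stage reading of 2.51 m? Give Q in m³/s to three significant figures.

3.79 m³/s

Q = 1.10 × (2.51 − 0.23)^1.50 = 1.10 × 2.28^1.50 = 3.787 m³/s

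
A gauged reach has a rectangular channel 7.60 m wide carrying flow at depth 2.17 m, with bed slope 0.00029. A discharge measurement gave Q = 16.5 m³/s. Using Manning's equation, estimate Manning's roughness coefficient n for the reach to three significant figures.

A = b·y = 7.60 × 2.17 = 16.49 m²
P = b + 2y = 7.60 + 2×2.17 = 11.94 m
R = A/P = 16.49/11.94 = 1.381 m
n = (1/Q)·A·R^(2/3)·S^(1/2) = (1/16.5) × 16.49 × 1.240 × 0.01703 = 0.02111

0.0211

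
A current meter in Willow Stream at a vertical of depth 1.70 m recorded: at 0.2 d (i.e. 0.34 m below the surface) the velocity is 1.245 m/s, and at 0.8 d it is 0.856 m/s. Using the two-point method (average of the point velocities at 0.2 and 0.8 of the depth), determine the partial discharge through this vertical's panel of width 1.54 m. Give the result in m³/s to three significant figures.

v̄ = (1.245 + 0.856) / 2 = 1.051 m/s
q = v̄ × d × w = 1.051 × 1.70 × 1.54 = 2.750 m³/s

2.75 m³/s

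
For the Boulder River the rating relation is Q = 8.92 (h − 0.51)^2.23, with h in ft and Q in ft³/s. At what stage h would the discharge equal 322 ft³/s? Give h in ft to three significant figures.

5.50 ft

h − h₀ = (Q/C)^(1/b) = (322/8.92)^(1/2.23) = 4.994 ft
h = 0.51 + 4.994 = 5.504 ft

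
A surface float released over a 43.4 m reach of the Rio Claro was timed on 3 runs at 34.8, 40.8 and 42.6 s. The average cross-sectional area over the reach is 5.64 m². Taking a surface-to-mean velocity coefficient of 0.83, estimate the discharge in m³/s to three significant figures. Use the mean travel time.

t̄ = (34.8 + 40.8 + 42.6) / 3 = 39.4 s
v_surface = L / t̄ = 43.4 / 39.4 = 1.102 m/s
v_mean = 0.83 × 1.102 = 0.9143 m/s
Q = A × v_mean = 5.64 × 0.9143 = 5.156 m³/s

5.16 m³/s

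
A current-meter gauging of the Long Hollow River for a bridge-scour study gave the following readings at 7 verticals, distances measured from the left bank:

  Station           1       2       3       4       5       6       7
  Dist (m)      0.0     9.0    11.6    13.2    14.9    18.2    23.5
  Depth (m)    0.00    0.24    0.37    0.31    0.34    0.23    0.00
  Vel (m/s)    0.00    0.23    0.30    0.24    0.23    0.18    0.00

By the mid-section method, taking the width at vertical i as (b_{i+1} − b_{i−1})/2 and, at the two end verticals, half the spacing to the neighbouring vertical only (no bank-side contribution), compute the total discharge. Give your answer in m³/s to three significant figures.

1.05 m³/s

w_2 = (11.6 − 0.0)/2 = 5.8 m; q_2 = 0.23 × 0.24 × 5.8 = 0.3202 m³/s
w_3 = (13.2 − 9.0)/2 = 2.1 m; q_3 = 0.30 × 0.37 × 2.1 = 0.2331 m³/s
w_4 = (14.9 − 11.6)/2 = 1.65 m; q_4 = 0.24 × 0.31 × 1.65 = 0.1228 m³/s
w_5 = (18.2 − 13.2)/2 = 2.5 m; q_5 = 0.23 × 0.34 × 2.5 = 0.1955 m³/s
w_6 = (23.5 − 14.9)/2 = 4.3 m; q_6 = 0.18 × 0.23 × 4.3 = 0.1780 m³/s
Stations 1, 7 contribute zero (depth or velocity is 0).
Q = Σ qᵢ = 1.050 m³/s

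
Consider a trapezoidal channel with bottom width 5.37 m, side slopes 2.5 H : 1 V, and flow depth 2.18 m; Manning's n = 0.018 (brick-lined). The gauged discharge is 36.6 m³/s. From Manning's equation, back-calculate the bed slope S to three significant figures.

A = (b + z·y)·y = (5.37 + 2.5×2.18)×2.18 = 23.59 m²
P = b + 2y√(1+z²) = 5.37 + 2×2.18×√(1+2.5²) = 17.11 m
R = A/P = 23.59/17.11 = 1.379 m
S = (Q·n / (1·A·R^(2/3)))² = (36.6×0.018 / (1×23.59×1.239))² = 0.0005084

0.000508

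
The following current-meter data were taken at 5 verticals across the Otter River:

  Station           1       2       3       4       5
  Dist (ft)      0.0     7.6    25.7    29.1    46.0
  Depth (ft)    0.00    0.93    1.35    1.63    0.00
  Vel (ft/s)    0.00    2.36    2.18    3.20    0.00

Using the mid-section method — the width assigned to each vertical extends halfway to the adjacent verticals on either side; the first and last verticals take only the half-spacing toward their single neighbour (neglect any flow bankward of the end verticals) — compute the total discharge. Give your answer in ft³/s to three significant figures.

w_2 = (25.7 − 0.0)/2 = 12.85 ft; q_2 = 2.36 × 0.93 × 12.85 = 28.20 ft³/s
w_3 = (29.1 − 7.6)/2 = 10.75 ft; q_3 = 2.18 × 1.35 × 10.75 = 31.64 ft³/s
w_4 = (46.0 − 25.7)/2 = 10.15 ft; q_4 = 3.20 × 1.63 × 10.15 = 52.94 ft³/s
Stations 1, 5 contribute zero (depth or velocity is 0).
Q = Σ qᵢ = 112.8 ft³/s

113 ft³/s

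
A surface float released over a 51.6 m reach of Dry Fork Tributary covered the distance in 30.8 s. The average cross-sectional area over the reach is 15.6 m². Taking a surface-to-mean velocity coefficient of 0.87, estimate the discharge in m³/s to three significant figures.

v_surface = L / t̄ = 51.6 / 30.8 = 1.675 m/s
v_mean = 0.87 × 1.675 = 1.458 m/s
Q = A × v_mean = 15.6 × 1.458 = 22.74 m³/s

22.7 m³/s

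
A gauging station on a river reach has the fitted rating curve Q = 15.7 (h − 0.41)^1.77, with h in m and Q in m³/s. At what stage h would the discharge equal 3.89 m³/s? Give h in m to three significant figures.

h − h₀ = (Q/C)^(1/b) = (3.89/15.7)^(1/1.77) = 0.4546 m
h = 0.41 + 0.4546 = 0.8646 m

0.865 m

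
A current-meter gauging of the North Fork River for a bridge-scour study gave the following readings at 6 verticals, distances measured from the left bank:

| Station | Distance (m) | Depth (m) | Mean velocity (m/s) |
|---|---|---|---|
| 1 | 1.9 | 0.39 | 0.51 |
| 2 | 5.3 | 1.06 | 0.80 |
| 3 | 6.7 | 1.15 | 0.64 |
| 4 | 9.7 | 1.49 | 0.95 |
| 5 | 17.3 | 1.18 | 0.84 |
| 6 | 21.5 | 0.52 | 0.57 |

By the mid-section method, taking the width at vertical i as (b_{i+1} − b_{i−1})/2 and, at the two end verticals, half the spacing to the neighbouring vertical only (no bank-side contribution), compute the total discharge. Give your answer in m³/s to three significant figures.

18.0 m³/s

w_1 = (5.3 − 1.9)/2 = 1.7 m; q_1 = 0.51 × 0.39 × 1.7 = 0.3381 m³/s
w_2 = (6.7 − 1.9)/2 = 2.4 m; q_2 = 0.80 × 1.06 × 2.4 = 2.035 m³/s
w_3 = (9.7 − 5.3)/2 = 2.2 m; q_3 = 0.64 × 1.15 × 2.2 = 1.619 m³/s
w_4 = (17.3 − 6.7)/2 = 5.3 m; q_4 = 0.95 × 1.49 × 5.3 = 7.502 m³/s
w_5 = (21.5 − 9.7)/2 = 5.9 m; q_5 = 0.84 × 1.18 × 5.9 = 5.848 m³/s
w_6 = (21.5 − 17.3)/2 = 2.1 m; q_6 = 0.57 × 0.52 × 2.1 = 0.6224 m³/s
Q = Σ qᵢ = 17.97 m³/s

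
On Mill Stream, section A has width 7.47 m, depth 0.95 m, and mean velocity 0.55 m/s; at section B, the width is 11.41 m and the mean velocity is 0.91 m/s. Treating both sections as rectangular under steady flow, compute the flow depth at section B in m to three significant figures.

Q = A₁V₁ = (7.47×0.95) × 0.55 = 3.903 m³/s
d₂ = Q/(b₂ V₂) = 3.903/(11.41×0.91) = 0.3759 m

0.376 m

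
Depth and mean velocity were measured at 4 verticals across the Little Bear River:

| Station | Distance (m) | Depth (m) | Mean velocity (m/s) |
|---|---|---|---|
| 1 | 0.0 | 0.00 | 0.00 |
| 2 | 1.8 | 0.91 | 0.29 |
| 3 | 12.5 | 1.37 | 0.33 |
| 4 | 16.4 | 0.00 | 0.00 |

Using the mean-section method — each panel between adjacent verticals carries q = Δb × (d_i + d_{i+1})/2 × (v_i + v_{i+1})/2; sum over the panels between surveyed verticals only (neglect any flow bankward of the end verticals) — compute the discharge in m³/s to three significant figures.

Panel 1-2: Δb = 1.8 m, d̄ = (0.00+0.91)/2 = 0.455, v̄ = (0.00+0.29)/2 = 0.145 → q = 1.8×0.455×0.145 = 0.1188 m³/s
Panel 2-3: Δb = 10.7 m, d̄ = (0.91+1.37)/2 = 1.14, v̄ = (0.29+0.33)/2 = 0.31 → q = 10.7×1.14×0.31 = 3.781 m³/s
Panel 3-4: Δb = 3.9 m, d̄ = (1.37+0.00)/2 = 0.685, v̄ = (0.33+0.00)/2 = 0.165 → q = 3.9×0.685×0.165 = 0.4408 m³/s
Q = Σ q = 4.341 m³/s

4.34 m³/s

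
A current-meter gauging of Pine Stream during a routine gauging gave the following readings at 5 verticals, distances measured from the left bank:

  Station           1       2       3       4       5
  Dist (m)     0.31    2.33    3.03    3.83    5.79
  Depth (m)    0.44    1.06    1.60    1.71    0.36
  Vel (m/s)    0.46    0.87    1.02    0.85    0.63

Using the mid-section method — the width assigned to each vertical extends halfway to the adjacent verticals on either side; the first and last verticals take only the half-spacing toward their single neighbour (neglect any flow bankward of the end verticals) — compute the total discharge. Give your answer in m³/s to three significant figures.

4.91 m³/s

w_1 = (2.33 − 0.31)/2 = 1.01 m; q_1 = 0.46 × 0.44 × 1.01 = 0.2044 m³/s
w_2 = (3.03 − 0.31)/2 = 1.36 m; q_2 = 0.87 × 1.06 × 1.36 = 1.254 m³/s
w_3 = (3.83 − 2.33)/2 = 0.75 m; q_3 = 1.02 × 1.60 × 0.75 = 1.224 m³/s
w_4 = (5.79 − 3.03)/2 = 1.38 m; q_4 = 0.85 × 1.71 × 1.38 = 2.006 m³/s
w_5 = (5.79 − 3.83)/2 = 0.98 m; q_5 = 0.63 × 0.36 × 0.98 = 0.2223 m³/s
Q = Σ qᵢ = 4.911 m³/s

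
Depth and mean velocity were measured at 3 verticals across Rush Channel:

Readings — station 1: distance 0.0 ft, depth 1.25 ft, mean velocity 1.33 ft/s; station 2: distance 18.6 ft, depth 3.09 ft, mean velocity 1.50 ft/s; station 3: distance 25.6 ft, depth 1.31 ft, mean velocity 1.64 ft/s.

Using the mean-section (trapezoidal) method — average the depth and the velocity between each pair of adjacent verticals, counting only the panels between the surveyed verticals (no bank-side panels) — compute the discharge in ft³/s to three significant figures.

Panel 1-2: Δb = 18.6 ft, d̄ = (1.25+3.09)/2 = 2.17, v̄ = (1.33+1.50)/2 = 1.415 → q = 18.6×2.17×1.415 = 57.11 ft³/s
Panel 2-3: Δb = 7 ft, d̄ = (3.09+1.31)/2 = 2.2, v̄ = (1.50+1.64)/2 = 1.57 → q = 7×2.2×1.57 = 24.18 ft³/s
Q = Σ q = 81.29 ft³/s

81.3 ft³/s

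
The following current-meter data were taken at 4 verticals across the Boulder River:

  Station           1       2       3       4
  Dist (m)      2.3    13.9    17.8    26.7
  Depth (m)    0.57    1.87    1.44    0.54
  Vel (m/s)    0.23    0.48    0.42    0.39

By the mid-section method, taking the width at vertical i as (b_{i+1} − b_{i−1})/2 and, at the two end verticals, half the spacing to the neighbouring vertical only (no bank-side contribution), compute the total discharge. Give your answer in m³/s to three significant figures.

12.5 m³/s

w_1 = (13.9 − 2.3)/2 = 5.8 m; q_1 = 0.23 × 0.57 × 5.8 = 0.7604 m³/s
w_2 = (17.8 − 2.3)/2 = 7.75 m; q_2 = 0.48 × 1.87 × 7.75 = 6.956 m³/s
w_3 = (26.7 − 13.9)/2 = 6.4 m; q_3 = 0.42 × 1.44 × 6.4 = 3.871 m³/s
w_4 = (26.7 − 17.8)/2 = 4.45 m; q_4 = 0.39 × 0.54 × 4.45 = 0.9372 m³/s
Q = Σ qᵢ = 12.52 m³/s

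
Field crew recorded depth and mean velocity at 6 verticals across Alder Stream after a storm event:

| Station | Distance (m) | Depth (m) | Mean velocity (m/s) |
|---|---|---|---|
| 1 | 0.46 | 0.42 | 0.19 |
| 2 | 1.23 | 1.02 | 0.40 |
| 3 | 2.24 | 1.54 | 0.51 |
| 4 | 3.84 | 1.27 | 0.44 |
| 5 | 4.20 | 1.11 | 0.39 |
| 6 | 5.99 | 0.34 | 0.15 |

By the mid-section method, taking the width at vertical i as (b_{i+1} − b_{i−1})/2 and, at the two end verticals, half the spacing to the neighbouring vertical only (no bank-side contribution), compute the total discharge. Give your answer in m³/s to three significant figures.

w_1 = (1.23 − 0.46)/2 = 0.385 m; q_1 = 0.19 × 0.42 × 0.385 = 0.03072 m³/s
w_2 = (2.24 − 0.46)/2 = 0.89 m; q_2 = 0.40 × 1.02 × 0.89 = 0.3631 m³/s
w_3 = (3.84 − 1.23)/2 = 1.305 m; q_3 = 0.51 × 1.54 × 1.305 = 1.025 m³/s
w_4 = (4.20 − 2.24)/2 = 0.98 m; q_4 = 0.44 × 1.27 × 0.98 = 0.5476 m³/s
w_5 = (5.99 − 3.84)/2 = 1.075 m; q_5 = 0.39 × 1.11 × 1.075 = 0.4654 m³/s
w_6 = (5.99 − 4.20)/2 = 0.895 m; q_6 = 0.15 × 0.34 × 0.895 = 0.04565 m³/s
Q = Σ qᵢ = 2.477 m³/s

2.48 m³/s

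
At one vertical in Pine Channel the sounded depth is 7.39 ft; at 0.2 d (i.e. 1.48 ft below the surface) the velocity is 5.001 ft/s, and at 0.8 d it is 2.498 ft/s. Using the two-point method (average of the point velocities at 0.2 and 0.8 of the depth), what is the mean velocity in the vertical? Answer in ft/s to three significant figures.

3.75 ft/s

v̄ = (5.001 + 2.498) / 2 = 3.750 ft/s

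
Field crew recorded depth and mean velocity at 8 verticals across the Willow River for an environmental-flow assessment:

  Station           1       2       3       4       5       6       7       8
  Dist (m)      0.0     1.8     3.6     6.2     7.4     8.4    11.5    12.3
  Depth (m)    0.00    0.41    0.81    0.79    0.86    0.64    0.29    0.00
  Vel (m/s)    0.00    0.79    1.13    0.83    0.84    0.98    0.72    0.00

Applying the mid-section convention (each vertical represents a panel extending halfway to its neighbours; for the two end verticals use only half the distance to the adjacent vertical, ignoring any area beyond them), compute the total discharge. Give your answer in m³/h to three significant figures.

w_2 = (3.6 − 0.0)/2 = 1.8 m; q_2 = 0.79 × 0.41 × 1.8 = 0.5830 m³/s
w_3 = (6.2 − 1.8)/2 = 2.2 m; q_3 = 1.13 × 0.81 × 2.2 = 2.014 m³/s
w_4 = (7.4 − 3.6)/2 = 1.9 m; q_4 = 0.83 × 0.79 × 1.9 = 1.246 m³/s
w_5 = (8.4 − 6.2)/2 = 1.1 m; q_5 = 0.84 × 0.86 × 1.1 = 0.7946 m³/s
w_6 = (11.5 − 7.4)/2 = 2.05 m; q_6 = 0.98 × 0.64 × 2.05 = 1.286 m³/s
w_7 = (12.3 − 8.4)/2 = 1.95 m; q_7 = 0.72 × 0.29 × 1.95 = 0.4072 m³/s
Stations 1, 8 contribute zero (depth or velocity is 0).
Q = Σ qᵢ = 6.330 m³/s
= 6.330 × 3600 = 22790 m³/h

22800 m³/h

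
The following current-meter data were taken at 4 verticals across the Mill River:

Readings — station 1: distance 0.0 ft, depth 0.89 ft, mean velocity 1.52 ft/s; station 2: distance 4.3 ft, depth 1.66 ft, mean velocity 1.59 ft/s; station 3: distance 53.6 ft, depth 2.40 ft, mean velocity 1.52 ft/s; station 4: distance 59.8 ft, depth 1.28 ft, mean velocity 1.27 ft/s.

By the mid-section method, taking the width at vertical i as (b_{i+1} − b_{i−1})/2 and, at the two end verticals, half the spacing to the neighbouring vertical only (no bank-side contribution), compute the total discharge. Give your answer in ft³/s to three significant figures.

180 ft³/s

w_1 = (4.3 − 0.0)/2 = 2.15 ft; q_1 = 1.52 × 0.89 × 2.15 = 2.909 ft³/s
w_2 = (53.6 − 0.0)/2 = 26.8 ft; q_2 = 1.59 × 1.66 × 26.8 = 70.74 ft³/s
w_3 = (59.8 − 4.3)/2 = 27.75 ft; q_3 = 1.52 × 2.40 × 27.75 = 101.2 ft³/s
w_4 = (59.8 − 53.6)/2 = 3.1 ft; q_4 = 1.27 × 1.28 × 3.1 = 5.039 ft³/s
Q = Σ qᵢ = 179.9 ft³/s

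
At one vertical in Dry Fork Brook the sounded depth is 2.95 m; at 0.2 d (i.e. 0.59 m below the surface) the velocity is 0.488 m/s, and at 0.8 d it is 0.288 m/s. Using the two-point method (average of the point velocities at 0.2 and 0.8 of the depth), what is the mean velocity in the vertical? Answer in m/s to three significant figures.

0.388 m/s

v̄ = (0.488 + 0.288) / 2 = 0.3880 m/s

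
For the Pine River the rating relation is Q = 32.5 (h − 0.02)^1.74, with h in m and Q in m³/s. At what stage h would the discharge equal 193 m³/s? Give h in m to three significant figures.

2.80 m

h − h₀ = (Q/C)^(1/b) = (193/32.5)^(1/1.74) = 2.784 m
h = 0.02 + 2.784 = 2.804 m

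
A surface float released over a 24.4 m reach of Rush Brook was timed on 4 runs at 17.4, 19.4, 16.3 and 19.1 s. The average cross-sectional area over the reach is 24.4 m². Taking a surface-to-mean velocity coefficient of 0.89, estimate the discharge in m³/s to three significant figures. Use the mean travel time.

29.4 m³/s

t̄ = (17.4 + 19.4 + 16.3 + 19.1) / 4 = 18.05 s
v_surface = L / t̄ = 24.4 / 18.05 = 1.352 m/s
v_mean = 0.89 × 1.352 = 1.203 m/s
Q = A × v_mean = 24.4 × 1.203 = 29.36 m³/s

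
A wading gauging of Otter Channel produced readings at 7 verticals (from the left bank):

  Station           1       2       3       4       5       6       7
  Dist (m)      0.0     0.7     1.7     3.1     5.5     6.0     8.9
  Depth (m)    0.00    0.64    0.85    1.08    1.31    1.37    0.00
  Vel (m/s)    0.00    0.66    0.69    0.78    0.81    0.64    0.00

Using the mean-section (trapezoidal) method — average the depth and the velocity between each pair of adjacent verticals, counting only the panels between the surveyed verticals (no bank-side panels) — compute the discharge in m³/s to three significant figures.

Panel 1-2: Δb = 0.7 m, d̄ = (0.00+0.64)/2 = 0.32, v̄ = (0.00+0.66)/2 = 0.33 → q = 0.7×0.32×0.33 = 0.07392 m³/s
Panel 2-3: Δb = 1 m, d̄ = (0.64+0.85)/2 = 0.745, v̄ = (0.66+0.69)/2 = 0.675 → q = 1×0.745×0.675 = 0.5029 m³/s
Panel 3-4: Δb = 1.4 m, d̄ = (0.85+1.08)/2 = 0.965, v̄ = (0.69+0.78)/2 = 0.735 → q = 1.4×0.965×0.735 = 0.9930 m³/s
Panel 4-5: Δb = 2.4 m, d̄ = (1.08+1.31)/2 = 1.195, v̄ = (0.78+0.81)/2 = 0.795 → q = 2.4×1.195×0.795 = 2.280 m³/s
Panel 5-6: Δb = 0.5 m, d̄ = (1.31+1.37)/2 = 1.34, v̄ = (0.81+0.64)/2 = 0.725 → q = 0.5×1.34×0.725 = 0.4858 m³/s
Panel 6-7: Δb = 2.9 m, d̄ = (1.37+0.00)/2 = 0.685, v̄ = (0.64+0.00)/2 = 0.32 → q = 2.9×0.685×0.32 = 0.6357 m³/s
Q = Σ q = 4.971 m³/s

4.97 m³/s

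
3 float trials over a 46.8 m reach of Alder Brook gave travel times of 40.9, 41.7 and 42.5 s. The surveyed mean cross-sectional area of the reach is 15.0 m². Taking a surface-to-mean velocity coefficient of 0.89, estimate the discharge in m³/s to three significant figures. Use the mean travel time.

15.0 m³/s

t̄ = (40.9 + 41.7 + 42.5) / 3 = 41.7 s
v_surface = L / t̄ = 46.8 / 41.7 = 1.122 m/s
v_mean = 0.89 × 1.122 = 0.9988 m/s
Q = A × v_mean = 15.0 × 0.9988 = 14.98 m³/s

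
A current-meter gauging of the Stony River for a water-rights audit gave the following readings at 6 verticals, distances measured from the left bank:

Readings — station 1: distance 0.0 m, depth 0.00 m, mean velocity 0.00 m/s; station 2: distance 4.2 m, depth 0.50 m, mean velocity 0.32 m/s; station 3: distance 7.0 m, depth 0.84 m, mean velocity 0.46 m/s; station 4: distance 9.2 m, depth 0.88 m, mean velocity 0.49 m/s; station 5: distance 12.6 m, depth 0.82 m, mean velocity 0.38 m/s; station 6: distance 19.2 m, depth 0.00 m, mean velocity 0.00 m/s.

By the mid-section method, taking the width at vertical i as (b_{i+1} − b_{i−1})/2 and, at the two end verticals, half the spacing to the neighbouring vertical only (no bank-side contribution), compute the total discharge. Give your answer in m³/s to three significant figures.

4.29 m³/s

w_2 = (7.0 − 0.0)/2 = 3.5 m; q_2 = 0.32 × 0.50 × 3.5 = 0.5600 m³/s
w_3 = (9.2 − 4.2)/2 = 2.5 m; q_3 = 0.46 × 0.84 × 2.5 = 0.9660 m³/s
w_4 = (12.6 − 7.0)/2 = 2.8 m; q_4 = 0.49 × 0.88 × 2.8 = 1.207 m³/s
w_5 = (19.2 − 9.2)/2 = 5 m; q_5 = 0.38 × 0.82 × 5 = 1.558 m³/s
Stations 1, 6 contribute zero (depth or velocity is 0).
Q = Σ qᵢ = 4.291 m³/s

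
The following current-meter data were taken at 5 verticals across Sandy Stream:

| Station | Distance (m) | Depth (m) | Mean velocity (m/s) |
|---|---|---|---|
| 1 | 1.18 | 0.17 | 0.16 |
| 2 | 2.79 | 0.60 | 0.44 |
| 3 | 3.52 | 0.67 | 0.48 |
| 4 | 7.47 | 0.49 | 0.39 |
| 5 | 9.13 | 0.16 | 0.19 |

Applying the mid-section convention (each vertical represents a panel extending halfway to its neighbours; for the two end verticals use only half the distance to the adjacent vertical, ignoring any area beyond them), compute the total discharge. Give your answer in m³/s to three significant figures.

w_1 = (2.79 − 1.18)/2 = 0.805 m; q_1 = 0.16 × 0.17 × 0.805 = 0.02190 m³/s
w_2 = (3.52 − 1.18)/2 = 1.17 m; q_2 = 0.44 × 0.60 × 1.17 = 0.3089 m³/s
w_3 = (7.47 − 2.79)/2 = 2.34 m; q_3 = 0.48 × 0.67 × 2.34 = 0.7525 m³/s
w_4 = (9.13 − 3.52)/2 = 2.805 m; q_4 = 0.39 × 0.49 × 2.805 = 0.5360 m³/s
w_5 = (9.13 − 7.47)/2 = 0.83 m; q_5 = 0.19 × 0.16 × 0.83 = 0.02523 m³/s
Q = Σ qᵢ = 1.645 m³/s

1.64 m³/s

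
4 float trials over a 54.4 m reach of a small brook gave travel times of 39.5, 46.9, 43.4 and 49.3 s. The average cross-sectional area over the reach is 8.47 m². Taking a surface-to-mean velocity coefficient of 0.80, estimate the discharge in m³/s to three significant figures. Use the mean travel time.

t̄ = (39.5 + 46.9 + 43.4 + 49.3) / 4 = 44.775 s
v_surface = L / t̄ = 54.4 / 44.775 = 1.215 m/s
v_mean = 0.80 × 1.215 = 0.9720 m/s
Q = A × v_mean = 8.47 × 0.9720 = 8.233 m³/s

8.23 m³/s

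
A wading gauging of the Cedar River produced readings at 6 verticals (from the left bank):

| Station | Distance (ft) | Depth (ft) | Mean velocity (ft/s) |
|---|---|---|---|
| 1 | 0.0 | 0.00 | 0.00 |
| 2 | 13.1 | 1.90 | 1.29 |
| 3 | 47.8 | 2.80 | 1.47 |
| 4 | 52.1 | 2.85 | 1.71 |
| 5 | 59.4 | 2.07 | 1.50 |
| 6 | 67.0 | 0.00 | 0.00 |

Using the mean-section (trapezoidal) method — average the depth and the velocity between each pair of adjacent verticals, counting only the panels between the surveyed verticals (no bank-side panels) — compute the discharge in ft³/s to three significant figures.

Panel 1-2: Δb = 13.1 ft, d̄ = (0.00+1.90)/2 = 0.95, v̄ = (0.00+1.29)/2 = 0.645 → q = 13.1×0.95×0.645 = 8.027 ft³/s
Panel 2-3: Δb = 34.7 ft, d̄ = (1.90+2.80)/2 = 2.35, v̄ = (1.29+1.47)/2 = 1.38 → q = 34.7×2.35×1.38 = 112.5 ft³/s
Panel 3-4: Δb = 4.3 ft, d̄ = (2.80+2.85)/2 = 2.825, v̄ = (1.47+1.71)/2 = 1.59 → q = 4.3×2.825×1.59 = 19.31 ft³/s
Panel 4-5: Δb = 7.3 ft, d̄ = (2.85+2.07)/2 = 2.46, v̄ = (1.71+1.50)/2 = 1.605 → q = 7.3×2.46×1.605 = 28.82 ft³/s
Panel 5-6: Δb = 7.6 ft, d̄ = (2.07+0.00)/2 = 1.035, v̄ = (1.50+0.00)/2 = 0.75 → q = 7.6×1.035×0.75 = 5.900 ft³/s
Q = Σ q = 174.6 ft³/s

175 ft³/s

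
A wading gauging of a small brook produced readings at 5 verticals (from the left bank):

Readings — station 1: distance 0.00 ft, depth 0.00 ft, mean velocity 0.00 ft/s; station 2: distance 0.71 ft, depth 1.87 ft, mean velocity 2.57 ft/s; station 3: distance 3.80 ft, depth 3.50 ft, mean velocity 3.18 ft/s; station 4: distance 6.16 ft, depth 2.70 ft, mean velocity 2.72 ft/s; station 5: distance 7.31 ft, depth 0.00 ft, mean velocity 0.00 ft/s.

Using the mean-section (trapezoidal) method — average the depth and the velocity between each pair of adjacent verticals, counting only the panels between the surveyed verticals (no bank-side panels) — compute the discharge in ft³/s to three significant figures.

Panel 1-2: Δb = 0.71 ft, d̄ = (0.00+1.87)/2 = 0.935, v̄ = (0.00+2.57)/2 = 1.285 → q = 0.71×0.935×1.285 = 0.8530 ft³/s
Panel 2-3: Δb = 3.09 ft, d̄ = (1.87+3.50)/2 = 2.685, v̄ = (2.57+3.18)/2 = 2.875 → q = 3.09×2.685×2.875 = 23.85 ft³/s
Panel 3-4: Δb = 2.36 ft, d̄ = (3.50+2.70)/2 = 3.1, v̄ = (3.18+2.72)/2 = 2.95 → q = 2.36×3.1×2.95 = 21.58 ft³/s
Panel 4-5: Δb = 1.15 ft, d̄ = (2.70+0.00)/2 = 1.35, v̄ = (2.72+0.00)/2 = 1.36 → q = 1.15×1.35×1.36 = 2.111 ft³/s
Q = Σ q = 48.40 ft³/s

48.4 ft³/s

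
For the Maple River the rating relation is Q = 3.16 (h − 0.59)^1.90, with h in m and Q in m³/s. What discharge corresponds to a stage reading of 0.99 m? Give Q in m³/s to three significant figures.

0.554 m³/s

Q = 3.16 × (0.99 − 0.59)^1.90 = 3.16 × 0.4^1.90 = 0.5541 m³/s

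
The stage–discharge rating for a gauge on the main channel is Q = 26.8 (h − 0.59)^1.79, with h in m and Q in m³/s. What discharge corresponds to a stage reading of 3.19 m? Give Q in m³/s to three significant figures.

148 m³/s

Q = 26.8 × (3.19 − 0.59)^1.79 = 26.8 × 2.6^1.79 = 148.2 m³/s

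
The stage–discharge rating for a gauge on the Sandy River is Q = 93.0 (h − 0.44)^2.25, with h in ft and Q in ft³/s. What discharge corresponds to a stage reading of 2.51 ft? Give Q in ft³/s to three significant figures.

478 ft³/s

Q = 93.0 × (2.51 − 0.44)^2.25 = 93.0 × 2.07^2.25 = 478.0 ft³/s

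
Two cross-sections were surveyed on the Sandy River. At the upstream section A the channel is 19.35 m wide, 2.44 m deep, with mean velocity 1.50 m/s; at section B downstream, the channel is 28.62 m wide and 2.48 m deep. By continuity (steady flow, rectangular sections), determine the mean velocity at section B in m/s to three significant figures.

Q = A₁V₁ = (19.35×2.44) × 1.50 = 70.82 m³/s
A₂ = 28.62 × 2.48 = 70.98 m²
V₂ = Q/A₂ = 70.82/70.98 = 0.9978 m/s

0.998 m/s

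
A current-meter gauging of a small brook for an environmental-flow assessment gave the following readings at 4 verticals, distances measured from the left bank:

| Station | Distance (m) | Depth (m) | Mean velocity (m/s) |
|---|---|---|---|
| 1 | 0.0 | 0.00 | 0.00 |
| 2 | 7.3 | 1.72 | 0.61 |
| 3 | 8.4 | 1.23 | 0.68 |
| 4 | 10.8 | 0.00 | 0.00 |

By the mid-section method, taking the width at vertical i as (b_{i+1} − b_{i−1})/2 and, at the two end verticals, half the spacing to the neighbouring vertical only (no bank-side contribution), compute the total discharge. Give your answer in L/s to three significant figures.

5870 L/s

w_2 = (8.4 − 0.0)/2 = 4.2 m; q_2 = 0.61 × 1.72 × 4.2 = 4.407 m³/s
w_3 = (10.8 − 7.3)/2 = 1.75 m; q_3 = 0.68 × 1.23 × 1.75 = 1.464 m³/s
Stations 1, 4 contribute zero (depth or velocity is 0).
Q = Σ qᵢ = 5.870 m³/s
= 5.870 × 1000 = 5870 L/s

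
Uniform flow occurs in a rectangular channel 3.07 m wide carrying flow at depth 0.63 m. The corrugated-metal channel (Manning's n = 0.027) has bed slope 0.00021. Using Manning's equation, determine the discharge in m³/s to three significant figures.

A = b·y = 3.07 × 0.63 = 1.934 m²
P = b + 2y = 3.07 + 2×0.63 = 4.330 m
R = A/P = 1.934/4.330 = 0.4467 m
Q = (1/n)·A·R^(2/3)·S^(1/2) = (1/0.027) × 1.934 × 0.4467^(2/3) × 0.00021^(1/2) = 0.6066 m³/s

0.607 m³/s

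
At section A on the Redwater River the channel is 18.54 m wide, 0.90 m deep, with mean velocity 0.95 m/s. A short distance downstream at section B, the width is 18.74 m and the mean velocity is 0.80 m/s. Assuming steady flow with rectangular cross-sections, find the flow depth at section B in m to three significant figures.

1.06 m

Q = A₁V₁ = (18.54×0.90) × 0.95 = 15.85 m³/s
d₂ = Q/(b₂ V₂) = 15.85/(18.74×0.80) = 1.057 m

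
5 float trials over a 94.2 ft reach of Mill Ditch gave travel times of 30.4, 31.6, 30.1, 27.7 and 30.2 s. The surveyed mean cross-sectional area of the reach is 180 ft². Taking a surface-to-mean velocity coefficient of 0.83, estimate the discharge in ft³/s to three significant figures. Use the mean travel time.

t̄ = (30.4 + 31.6 + 30.1 + 27.7 + 30.2) / 5 = 30 s
v_surface = L / t̄ = 94.2 / 30 = 3.140 ft/s
v_mean = 0.83 × 3.140 = 2.606 ft/s
Q = A × v_mean = 180 × 2.606 = 469.1 ft³/s

469 ft³/s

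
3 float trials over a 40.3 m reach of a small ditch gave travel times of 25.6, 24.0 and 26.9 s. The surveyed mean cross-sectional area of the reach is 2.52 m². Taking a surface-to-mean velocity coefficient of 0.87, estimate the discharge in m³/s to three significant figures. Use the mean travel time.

t̄ = (25.6 + 24.0 + 26.9) / 3 = 25.5 s
v_surface = L / t̄ = 40.3 / 25.5 = 1.580 m/s
v_mean = 0.87 × 1.580 = 1.375 m/s
Q = A × v_mean = 2.52 × 1.375 = 3.465 m³/s

3.46 m³/s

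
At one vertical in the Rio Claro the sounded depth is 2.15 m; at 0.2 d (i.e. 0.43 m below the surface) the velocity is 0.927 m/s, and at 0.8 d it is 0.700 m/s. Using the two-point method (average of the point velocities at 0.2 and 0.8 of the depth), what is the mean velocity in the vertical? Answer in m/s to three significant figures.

0.814 m/s

v̄ = (0.927 + 0.700) / 2 = 0.8135 m/s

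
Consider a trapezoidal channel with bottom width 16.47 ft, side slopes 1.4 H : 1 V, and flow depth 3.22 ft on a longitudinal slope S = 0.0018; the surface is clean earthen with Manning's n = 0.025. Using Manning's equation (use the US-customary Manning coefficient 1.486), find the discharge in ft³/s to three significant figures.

A = (b + z·y)·y = (16.47 + 1.4×3.22)×3.22 = 67.55 ft²
P = b + 2y√(1+z²) = 16.47 + 2×3.22×√(1+1.4²) = 27.55 ft
R = A/P = 67.55/27.55 = 2.452 ft
Q = (1.486/n)·A·R^(2/3)·S^(1/2) = (1.486/0.025) × 67.55 × 2.452^(2/3) × 0.0018^(1/2) = 309.7 ft³/s

310 ft³/s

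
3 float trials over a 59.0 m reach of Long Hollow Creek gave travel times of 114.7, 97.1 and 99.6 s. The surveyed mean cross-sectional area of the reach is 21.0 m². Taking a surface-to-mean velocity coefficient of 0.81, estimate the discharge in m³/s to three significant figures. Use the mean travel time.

9.67 m³/s

t̄ = (114.7 + 97.1 + 99.6) / 3 = 103.8 s
v_surface = L / t̄ = 59.0 / 103.8 = 0.5684 m/s
v_mean = 0.81 × 0.5684 = 0.4604 m/s
Q = A × v_mean = 21.0 × 0.4604 = 9.668 m³/s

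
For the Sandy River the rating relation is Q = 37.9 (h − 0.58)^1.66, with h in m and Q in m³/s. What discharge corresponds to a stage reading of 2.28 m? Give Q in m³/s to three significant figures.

Q = 37.9 × (2.28 − 0.58)^1.66 = 37.9 × 1.7^1.66 = 91.45 m³/s

91.5 m³/s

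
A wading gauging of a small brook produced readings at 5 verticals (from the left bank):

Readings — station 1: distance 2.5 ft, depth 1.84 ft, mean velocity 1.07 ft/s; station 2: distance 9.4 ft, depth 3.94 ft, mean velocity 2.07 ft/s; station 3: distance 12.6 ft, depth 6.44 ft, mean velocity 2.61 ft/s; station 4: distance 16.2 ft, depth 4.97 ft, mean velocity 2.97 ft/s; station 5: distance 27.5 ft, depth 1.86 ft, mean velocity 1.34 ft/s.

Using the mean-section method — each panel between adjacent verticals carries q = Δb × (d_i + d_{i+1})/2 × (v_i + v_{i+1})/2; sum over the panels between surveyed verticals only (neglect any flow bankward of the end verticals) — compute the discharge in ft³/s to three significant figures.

211 ft³/s

Panel 1-2: Δb = 6.9 ft, d̄ = (1.84+3.94)/2 = 2.89, v̄ = (1.07+2.07)/2 = 1.57 → q = 6.9×2.89×1.57 = 31.31 ft³/s
Panel 2-3: Δb = 3.2 ft, d̄ = (3.94+6.44)/2 = 5.19, v̄ = (2.07+2.61)/2 = 2.34 → q = 3.2×5.19×2.34 = 38.86 ft³/s
Panel 3-4: Δb = 3.6 ft, d̄ = (6.44+4.97)/2 = 5.705, v̄ = (2.61+2.97)/2 = 2.79 → q = 3.6×5.705×2.79 = 57.30 ft³/s
Panel 4-5: Δb = 11.3 ft, d̄ = (4.97+1.86)/2 = 3.415, v̄ = (2.97+1.34)/2 = 2.155 → q = 11.3×3.415×2.155 = 83.16 ft³/s
Q = Σ q = 210.6 ft³/s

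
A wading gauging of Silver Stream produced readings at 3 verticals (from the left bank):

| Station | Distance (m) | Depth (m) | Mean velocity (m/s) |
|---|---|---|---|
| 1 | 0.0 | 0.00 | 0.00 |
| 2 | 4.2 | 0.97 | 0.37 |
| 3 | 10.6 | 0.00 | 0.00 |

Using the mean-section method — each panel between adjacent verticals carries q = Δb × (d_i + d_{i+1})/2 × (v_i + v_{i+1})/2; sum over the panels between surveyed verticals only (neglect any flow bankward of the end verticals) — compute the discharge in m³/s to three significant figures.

Panel 1-2: Δb = 4.2 m, d̄ = (0.00+0.97)/2 = 0.485, v̄ = (0.00+0.37)/2 = 0.185 → q = 4.2×0.485×0.185 = 0.3768 m³/s
Panel 2-3: Δb = 6.4 m, d̄ = (0.97+0.00)/2 = 0.485, v̄ = (0.37+0.00)/2 = 0.185 → q = 6.4×0.485×0.185 = 0.5742 m³/s
Q = Σ q = 0.9511 m³/s

0.951 m³/s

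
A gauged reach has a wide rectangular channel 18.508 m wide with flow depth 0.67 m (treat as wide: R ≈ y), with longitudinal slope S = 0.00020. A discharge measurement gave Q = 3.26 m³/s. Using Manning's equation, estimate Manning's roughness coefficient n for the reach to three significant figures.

A = b·y = 18.508 × 0.67 = 12.40 m²
Wide channel: R ≈ y = 0.67 m
n = (1/Q)·A·R^(2/3)·S^(1/2) = (1/3.26) × 12.40 × 0.7657 × 0.01414 = 0.04119

0.0412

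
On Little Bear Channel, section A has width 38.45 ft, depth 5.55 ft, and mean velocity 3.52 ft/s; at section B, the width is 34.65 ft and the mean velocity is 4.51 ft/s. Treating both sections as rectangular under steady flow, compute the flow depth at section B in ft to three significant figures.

Q = A₁V₁ = (38.45×5.55) × 3.52 = 751.2 ft³/s
d₂ = Q/(b₂ V₂) = 751.2/(34.65×4.51) = 4.807 ft

4.81 ft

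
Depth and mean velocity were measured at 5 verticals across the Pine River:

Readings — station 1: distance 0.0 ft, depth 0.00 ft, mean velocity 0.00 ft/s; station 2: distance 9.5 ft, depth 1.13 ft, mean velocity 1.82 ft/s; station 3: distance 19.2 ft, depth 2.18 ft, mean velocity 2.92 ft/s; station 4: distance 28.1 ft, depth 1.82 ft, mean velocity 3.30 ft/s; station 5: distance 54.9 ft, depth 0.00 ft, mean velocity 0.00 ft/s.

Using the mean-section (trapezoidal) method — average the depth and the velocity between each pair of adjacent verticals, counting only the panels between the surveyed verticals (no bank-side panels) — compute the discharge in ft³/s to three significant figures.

Panel 1-2: Δb = 9.5 ft, d̄ = (0.00+1.13)/2 = 0.565, v̄ = (0.00+1.82)/2 = 0.91 → q = 9.5×0.565×0.91 = 4.884 ft³/s
Panel 2-3: Δb = 9.7 ft, d̄ = (1.13+2.18)/2 = 1.655, v̄ = (1.82+2.92)/2 = 2.37 → q = 9.7×1.655×2.37 = 38.05 ft³/s
Panel 3-4: Δb = 8.9 ft, d̄ = (2.18+1.82)/2 = 2, v̄ = (2.92+3.30)/2 = 3.11 → q = 8.9×2×3.11 = 55.36 ft³/s
Panel 4-5: Δb = 26.8 ft, d̄ = (1.82+0.00)/2 = 0.91, v̄ = (3.30+0.00)/2 = 1.65 → q = 26.8×0.91×1.65 = 40.24 ft³/s
Q = Σ q = 138.5 ft³/s

139 ft³/s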